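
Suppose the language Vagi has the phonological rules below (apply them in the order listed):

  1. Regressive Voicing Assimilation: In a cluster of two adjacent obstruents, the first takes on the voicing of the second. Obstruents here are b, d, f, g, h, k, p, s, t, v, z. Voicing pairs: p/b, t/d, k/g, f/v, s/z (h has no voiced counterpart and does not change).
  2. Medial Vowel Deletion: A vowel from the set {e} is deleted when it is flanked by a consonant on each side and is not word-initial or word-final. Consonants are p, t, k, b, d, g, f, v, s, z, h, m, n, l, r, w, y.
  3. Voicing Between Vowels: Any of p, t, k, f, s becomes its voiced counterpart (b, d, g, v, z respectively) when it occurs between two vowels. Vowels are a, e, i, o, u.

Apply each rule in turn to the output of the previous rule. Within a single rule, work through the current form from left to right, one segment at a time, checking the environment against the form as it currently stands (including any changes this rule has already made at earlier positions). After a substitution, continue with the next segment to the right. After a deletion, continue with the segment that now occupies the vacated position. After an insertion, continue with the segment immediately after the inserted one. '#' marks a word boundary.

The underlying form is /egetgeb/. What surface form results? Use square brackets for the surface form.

[egdgb]

1 Regressive Voicing Assimilation: [egetgeb] → [egedgeb]
2 Medial Vowel Deletion: [egedgeb] → [egdgb]
3 Voicing Between Vowels: no change — [egdgb]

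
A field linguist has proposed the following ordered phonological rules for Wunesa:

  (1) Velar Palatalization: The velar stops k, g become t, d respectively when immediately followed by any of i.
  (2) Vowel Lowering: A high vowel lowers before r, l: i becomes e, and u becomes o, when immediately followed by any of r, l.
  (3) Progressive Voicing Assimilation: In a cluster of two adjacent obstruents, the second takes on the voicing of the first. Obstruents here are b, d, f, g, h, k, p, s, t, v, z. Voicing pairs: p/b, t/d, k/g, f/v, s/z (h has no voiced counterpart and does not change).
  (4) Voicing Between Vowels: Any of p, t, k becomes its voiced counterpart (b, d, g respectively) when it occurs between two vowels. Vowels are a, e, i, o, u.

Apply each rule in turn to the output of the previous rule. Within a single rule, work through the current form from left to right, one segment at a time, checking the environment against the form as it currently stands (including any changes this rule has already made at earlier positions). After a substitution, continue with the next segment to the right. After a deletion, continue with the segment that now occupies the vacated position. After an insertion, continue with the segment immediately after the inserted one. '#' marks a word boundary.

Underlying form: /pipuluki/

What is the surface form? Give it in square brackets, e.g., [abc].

(1) Velar Palatalization: [pipuluki] → [pipuluti]
(2) Vowel Lowering: [pipuluti] → [pipoluti]
(3) Progressive Voicing Assimilation: no change — [pipoluti]
(4) Voicing Between Vowels: [pipoluti] → [piboludi]

[piboludi]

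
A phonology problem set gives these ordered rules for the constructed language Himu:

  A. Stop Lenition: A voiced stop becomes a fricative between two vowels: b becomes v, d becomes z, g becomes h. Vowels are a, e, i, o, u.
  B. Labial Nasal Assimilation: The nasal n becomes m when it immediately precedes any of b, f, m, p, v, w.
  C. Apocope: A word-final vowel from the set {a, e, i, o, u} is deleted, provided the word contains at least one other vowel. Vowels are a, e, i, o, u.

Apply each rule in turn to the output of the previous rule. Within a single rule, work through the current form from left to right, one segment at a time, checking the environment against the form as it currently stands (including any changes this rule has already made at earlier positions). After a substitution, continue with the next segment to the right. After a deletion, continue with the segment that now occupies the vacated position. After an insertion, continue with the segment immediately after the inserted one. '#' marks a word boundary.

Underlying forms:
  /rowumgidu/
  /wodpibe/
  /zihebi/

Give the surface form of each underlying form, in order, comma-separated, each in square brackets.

[rowumgiz], [wodpiv], [zihev]

/rowumgidu/:
  A Stop Lenition: [rowumgidu] → [rowumgizu]
  B Labial Nasal Assimilation: no change — [rowumgizu]
  C Apocope: [rowumgizu] → [rowumgiz]
/wodpibe/:
  A Stop Lenition: [wodpibe] → [wodpive]
  B Labial Nasal Assimilation: no change — [wodpive]
  C Apocope: [wodpive] → [wodpiv]
/zihebi/:
  A Stop Lenition: [zihebi] → [zihevi]
  B Labial Nasal Assimilation: no change — [zihevi]
  C Apocope: [zihevi] → [zihev]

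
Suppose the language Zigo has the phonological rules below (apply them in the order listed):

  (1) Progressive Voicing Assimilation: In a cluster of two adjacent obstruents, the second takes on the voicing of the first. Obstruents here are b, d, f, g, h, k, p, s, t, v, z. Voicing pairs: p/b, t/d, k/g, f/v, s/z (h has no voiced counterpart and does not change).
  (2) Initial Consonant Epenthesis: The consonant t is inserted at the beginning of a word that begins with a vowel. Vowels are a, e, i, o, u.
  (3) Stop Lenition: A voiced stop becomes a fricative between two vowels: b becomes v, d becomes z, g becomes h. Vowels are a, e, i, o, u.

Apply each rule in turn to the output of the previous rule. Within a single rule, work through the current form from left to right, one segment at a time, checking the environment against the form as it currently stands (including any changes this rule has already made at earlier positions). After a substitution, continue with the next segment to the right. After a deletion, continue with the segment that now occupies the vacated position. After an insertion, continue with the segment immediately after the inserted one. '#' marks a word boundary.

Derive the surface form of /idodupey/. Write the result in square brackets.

(1) Progressive Voicing Assimilation: no change — [idodupey]
(2) Initial Consonant Epenthesis: [idodupey] → [tidodupey]
(3) Stop Lenition: [tidodupey] → [tizozupey]

[tizozupey]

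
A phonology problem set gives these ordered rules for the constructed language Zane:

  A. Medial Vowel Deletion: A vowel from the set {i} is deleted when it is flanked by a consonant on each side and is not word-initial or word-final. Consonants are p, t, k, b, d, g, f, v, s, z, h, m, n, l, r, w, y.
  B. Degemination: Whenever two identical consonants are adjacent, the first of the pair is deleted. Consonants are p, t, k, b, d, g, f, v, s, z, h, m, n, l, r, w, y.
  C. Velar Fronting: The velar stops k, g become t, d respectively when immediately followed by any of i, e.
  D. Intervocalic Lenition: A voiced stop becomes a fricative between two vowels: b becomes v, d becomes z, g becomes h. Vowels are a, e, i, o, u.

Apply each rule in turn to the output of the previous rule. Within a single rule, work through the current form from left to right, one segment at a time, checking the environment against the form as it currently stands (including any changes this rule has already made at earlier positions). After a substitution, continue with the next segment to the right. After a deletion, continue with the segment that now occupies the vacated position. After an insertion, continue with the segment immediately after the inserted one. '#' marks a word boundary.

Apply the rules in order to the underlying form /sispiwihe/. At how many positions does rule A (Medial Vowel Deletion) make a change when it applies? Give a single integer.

3

A Medial Vowel Deletion: [sispiwihe] → [sspwhe]
B Degemination: [sspwhe] → [spwhe]
C Velar Fronting: no change — [spwhe]
D Intervocalic Lenition: no change — [spwhe]
Rule A changed 3 position(s).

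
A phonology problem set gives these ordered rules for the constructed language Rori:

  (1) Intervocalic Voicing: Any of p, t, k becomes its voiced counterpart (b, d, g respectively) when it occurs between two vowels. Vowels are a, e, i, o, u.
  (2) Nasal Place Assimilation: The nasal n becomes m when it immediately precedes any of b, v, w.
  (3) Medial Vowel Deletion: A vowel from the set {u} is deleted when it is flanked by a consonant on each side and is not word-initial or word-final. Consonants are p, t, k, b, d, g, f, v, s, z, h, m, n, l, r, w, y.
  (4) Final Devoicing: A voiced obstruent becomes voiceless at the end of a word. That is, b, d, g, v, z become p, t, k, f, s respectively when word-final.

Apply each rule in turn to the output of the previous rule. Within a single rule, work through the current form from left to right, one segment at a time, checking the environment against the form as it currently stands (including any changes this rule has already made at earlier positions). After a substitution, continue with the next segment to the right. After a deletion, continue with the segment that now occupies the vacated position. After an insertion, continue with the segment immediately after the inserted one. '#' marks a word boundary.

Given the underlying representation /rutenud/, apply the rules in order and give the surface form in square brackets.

(1) Intervocalic Voicing: [rutenud] → [rudenud]
(2) Nasal Place Assimilation: no change — [rudenud]
(3) Medial Vowel Deletion: [rudenud] → [rdend]
(4) Final Devoicing: [rdend] → [rdent]

[rdent]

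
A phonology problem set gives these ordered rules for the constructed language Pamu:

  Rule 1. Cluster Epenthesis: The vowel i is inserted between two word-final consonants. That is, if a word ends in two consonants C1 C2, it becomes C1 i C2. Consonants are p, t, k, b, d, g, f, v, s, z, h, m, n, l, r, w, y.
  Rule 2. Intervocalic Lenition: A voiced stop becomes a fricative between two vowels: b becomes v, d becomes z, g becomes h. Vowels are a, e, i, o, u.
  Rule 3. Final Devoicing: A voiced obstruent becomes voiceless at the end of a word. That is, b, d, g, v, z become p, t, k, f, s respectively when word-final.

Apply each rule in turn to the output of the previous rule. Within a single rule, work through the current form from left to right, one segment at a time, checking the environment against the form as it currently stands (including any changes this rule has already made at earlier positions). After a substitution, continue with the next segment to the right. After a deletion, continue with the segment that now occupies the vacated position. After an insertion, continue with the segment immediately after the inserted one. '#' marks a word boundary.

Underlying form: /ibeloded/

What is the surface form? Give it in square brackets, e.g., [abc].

[ivelozet]

Rule 1 Cluster Epenthesis: no change — [ibeloded]
Rule 2 Intervocalic Lenition: [ibeloded] → [ivelozed]
Rule 3 Final Devoicing: [ivelozed] → [ivelozet]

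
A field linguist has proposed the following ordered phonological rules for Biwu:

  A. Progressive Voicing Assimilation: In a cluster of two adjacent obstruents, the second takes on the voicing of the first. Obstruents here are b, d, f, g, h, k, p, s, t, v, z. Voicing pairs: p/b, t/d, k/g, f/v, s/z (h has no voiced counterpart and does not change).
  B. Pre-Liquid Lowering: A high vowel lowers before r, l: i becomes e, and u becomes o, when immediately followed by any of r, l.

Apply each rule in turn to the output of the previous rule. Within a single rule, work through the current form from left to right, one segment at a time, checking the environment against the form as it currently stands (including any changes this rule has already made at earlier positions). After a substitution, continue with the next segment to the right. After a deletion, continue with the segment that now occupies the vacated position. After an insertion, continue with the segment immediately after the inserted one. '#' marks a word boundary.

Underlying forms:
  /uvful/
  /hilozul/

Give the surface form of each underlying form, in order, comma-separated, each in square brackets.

[uvvol], [helozol]

/uvful/:
  A Progressive Voicing Assimilation: [uvful] → [uvvul]
  B Pre-Liquid Lowering: [uvvul] → [uvvol]
/hilozul/:
  A Progressive Voicing Assimilation: no change — [hilozul]
  B Pre-Liquid Lowering: [hilozul] → [helozol]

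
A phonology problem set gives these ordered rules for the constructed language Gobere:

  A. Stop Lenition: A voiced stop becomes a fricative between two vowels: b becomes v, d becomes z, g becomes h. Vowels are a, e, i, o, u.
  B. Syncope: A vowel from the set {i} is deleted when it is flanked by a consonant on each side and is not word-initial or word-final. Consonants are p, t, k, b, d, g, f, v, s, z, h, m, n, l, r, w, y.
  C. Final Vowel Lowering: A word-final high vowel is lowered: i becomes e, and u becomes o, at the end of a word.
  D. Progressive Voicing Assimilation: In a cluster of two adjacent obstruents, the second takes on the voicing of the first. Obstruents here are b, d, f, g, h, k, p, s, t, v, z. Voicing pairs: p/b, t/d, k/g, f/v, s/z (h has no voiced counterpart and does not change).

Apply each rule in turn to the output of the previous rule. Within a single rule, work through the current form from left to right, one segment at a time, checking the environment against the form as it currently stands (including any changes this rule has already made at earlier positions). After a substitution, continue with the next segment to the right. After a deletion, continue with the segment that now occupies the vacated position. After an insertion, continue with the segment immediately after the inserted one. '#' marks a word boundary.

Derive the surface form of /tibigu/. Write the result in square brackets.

A Stop Lenition: [tibigu] → [tivihu]
B Syncope: [tivihu] → [tvhu]
C Final Vowel Lowering: [tvhu] → [tvho]
D Progressive Voicing Assimilation: [tvho] → [tfho]

[tfho]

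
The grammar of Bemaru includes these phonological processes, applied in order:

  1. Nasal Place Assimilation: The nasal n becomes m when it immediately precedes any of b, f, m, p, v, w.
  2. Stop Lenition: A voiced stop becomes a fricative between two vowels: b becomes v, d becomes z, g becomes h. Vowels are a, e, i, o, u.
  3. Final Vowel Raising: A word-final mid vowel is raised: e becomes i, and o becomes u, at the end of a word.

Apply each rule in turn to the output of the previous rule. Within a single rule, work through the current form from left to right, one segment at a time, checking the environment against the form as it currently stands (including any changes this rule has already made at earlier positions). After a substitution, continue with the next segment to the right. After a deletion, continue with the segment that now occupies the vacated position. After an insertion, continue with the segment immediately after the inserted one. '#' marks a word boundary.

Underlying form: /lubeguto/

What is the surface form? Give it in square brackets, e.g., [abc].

1 Nasal Place Assimilation: no change — [lubeguto]
2 Stop Lenition: [lubeguto] → [luvehuto]
3 Final Vowel Raising: [luvehuto] → [luvehutu]

[luvehutu]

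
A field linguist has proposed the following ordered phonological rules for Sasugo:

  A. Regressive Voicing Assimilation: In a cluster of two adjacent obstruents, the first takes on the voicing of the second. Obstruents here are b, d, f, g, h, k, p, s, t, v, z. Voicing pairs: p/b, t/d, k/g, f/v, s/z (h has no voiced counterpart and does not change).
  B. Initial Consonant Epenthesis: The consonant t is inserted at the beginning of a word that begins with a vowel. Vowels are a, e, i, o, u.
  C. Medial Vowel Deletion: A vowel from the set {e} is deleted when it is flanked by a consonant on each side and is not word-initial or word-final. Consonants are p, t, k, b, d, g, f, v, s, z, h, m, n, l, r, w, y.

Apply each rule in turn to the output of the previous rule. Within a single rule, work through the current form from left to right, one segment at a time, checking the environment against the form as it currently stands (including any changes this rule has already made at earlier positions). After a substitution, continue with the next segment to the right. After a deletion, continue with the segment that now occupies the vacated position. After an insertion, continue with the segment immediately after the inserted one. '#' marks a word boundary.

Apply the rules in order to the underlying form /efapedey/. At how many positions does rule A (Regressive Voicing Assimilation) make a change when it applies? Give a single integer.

A Regressive Voicing Assimilation: no change — [efapedey]
B Initial Consonant Epenthesis: [efapedey] → [tefapedey]
C Medial Vowel Deletion: [tefapedey] → [tfapdy]
Rule A changed 0 position(s).

0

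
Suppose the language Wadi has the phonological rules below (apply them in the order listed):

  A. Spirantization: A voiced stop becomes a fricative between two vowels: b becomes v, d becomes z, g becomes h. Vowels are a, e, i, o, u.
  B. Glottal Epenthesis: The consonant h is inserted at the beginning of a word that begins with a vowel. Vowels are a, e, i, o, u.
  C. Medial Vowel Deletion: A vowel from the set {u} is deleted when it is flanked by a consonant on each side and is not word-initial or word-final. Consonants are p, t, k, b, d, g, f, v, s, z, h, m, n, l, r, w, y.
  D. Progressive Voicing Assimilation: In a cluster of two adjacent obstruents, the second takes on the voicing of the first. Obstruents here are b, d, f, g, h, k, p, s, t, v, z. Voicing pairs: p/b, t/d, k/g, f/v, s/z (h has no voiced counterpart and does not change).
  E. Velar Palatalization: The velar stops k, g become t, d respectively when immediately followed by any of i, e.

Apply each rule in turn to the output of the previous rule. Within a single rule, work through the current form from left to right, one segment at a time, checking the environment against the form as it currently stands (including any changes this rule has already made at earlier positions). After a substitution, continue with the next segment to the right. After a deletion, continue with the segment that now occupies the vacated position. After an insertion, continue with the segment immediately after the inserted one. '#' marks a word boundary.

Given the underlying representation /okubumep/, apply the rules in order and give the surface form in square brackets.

A Spirantization: [okubumep] → [okuvumep]
B Glottal Epenthesis: [okuvumep] → [hokuvumep]
C Medial Vowel Deletion: [hokuvumep] → [hokvmep]
D Progressive Voicing Assimilation: [hokvmep] → [hokfmep]
E Velar Palatalization: no change — [hokfmep]

[hokfmep]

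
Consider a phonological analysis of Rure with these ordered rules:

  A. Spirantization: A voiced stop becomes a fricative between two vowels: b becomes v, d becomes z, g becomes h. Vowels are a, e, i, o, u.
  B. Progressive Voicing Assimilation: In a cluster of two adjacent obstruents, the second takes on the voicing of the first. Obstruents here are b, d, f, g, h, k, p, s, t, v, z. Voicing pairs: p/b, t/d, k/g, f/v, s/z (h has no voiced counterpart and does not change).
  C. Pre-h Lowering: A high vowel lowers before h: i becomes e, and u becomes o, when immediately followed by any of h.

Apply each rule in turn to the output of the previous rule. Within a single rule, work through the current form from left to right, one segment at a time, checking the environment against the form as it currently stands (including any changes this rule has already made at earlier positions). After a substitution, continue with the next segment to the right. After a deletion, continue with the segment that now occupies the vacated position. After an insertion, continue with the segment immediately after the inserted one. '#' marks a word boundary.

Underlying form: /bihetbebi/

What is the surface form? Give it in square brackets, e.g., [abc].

A Spirantization: [bihetbebi] → [bihetbevi]
B Progressive Voicing Assimilation: [bihetbevi] → [bihetpevi]
C Pre-h Lowering: [bihetpevi] → [behetpevi]

[behetpevi]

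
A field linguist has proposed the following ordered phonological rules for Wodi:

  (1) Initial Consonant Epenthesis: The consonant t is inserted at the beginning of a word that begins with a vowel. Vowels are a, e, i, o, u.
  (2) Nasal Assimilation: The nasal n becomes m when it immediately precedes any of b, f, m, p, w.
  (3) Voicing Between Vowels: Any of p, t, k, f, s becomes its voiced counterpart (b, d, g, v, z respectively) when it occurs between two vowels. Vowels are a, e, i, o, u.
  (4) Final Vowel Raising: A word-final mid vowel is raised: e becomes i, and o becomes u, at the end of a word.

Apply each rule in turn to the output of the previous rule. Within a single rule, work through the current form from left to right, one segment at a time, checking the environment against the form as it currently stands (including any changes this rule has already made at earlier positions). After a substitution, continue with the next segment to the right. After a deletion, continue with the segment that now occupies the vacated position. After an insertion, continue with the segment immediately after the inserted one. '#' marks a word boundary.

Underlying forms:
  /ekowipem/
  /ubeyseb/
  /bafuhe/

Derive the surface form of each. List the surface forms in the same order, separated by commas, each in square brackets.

/ekowipem/:
  (1) Initial Consonant Epenthesis: [ekowipem] → [tekowipem]
  (2) Nasal Assimilation: no change — [tekowipem]
  (3) Voicing Between Vowels: [tekowipem] → [tegowibem]
  (4) Final Vowel Raising: no change — [tegowibem]
/ubeyseb/:
  (1) Initial Consonant Epenthesis: [ubeyseb] → [tubeyseb]
  (2) Nasal Assimilation: no change — [tubeyseb]
  (3) Voicing Between Vowels: no change — [tubeyseb]
  (4) Final Vowel Raising: no change — [tubeyseb]
/bafuhe/:
  (1) Initial Consonant Epenthesis: no change — [bafuhe]
  (2) Nasal Assimilation: no change — [bafuhe]
  (3) Voicing Between Vowels: [bafuhe] → [bavuhe]
  (4) Final Vowel Raising: [bavuhe] → [bavuhi]

[tegowibem], [tubeyseb], [bavuhi]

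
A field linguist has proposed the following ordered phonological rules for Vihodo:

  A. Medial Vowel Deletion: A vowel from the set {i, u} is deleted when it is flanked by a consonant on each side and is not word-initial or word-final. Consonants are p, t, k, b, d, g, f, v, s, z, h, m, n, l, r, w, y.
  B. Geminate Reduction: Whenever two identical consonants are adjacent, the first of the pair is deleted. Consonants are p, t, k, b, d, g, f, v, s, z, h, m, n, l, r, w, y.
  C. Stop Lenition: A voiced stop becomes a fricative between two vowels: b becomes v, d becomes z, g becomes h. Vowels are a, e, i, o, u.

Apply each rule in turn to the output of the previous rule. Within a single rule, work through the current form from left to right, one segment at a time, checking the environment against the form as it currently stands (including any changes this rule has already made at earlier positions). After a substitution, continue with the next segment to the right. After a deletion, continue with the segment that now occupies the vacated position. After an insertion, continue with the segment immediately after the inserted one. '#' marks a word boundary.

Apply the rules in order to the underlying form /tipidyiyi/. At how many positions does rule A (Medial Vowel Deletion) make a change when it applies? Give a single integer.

3

A Medial Vowel Deletion: [tipidyiyi] → [tpdyyi]
B Geminate Reduction: [tpdyyi] → [tpdyi]
C Stop Lenition: no change — [tpdyi]
Rule A changed 3 position(s).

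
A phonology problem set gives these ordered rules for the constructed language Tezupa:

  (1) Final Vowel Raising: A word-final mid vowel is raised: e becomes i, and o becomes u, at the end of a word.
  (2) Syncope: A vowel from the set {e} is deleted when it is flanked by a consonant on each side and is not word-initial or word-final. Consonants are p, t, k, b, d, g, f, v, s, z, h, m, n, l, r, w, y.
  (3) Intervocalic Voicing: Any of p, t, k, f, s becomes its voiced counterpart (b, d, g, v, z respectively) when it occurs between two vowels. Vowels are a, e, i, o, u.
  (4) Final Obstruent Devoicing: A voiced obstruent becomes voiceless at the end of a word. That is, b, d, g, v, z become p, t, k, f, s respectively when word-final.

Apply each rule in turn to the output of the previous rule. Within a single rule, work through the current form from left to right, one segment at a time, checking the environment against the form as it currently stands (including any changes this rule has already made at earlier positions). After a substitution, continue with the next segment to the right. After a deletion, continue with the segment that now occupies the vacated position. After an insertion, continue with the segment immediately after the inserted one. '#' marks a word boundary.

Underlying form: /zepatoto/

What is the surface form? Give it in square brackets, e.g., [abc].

[zpadodu]

(1) Final Vowel Raising: [zepatoto] → [zepatotu]
(2) Syncope: [zepatotu] → [zpatotu]
(3) Intervocalic Voicing: [zpatotu] → [zpadodu]
(4) Final Obstruent Devoicing: no change — [zpadodu]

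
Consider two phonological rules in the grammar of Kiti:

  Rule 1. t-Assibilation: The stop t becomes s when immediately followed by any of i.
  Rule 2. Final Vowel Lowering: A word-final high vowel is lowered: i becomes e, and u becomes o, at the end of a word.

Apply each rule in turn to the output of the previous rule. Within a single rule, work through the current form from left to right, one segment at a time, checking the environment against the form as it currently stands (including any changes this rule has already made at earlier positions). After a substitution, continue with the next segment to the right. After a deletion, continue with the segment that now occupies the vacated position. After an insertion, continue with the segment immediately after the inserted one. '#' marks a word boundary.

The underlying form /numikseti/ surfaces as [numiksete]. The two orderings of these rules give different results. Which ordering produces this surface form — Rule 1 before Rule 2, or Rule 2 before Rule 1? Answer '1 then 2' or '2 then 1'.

2 then 1

Order 1 then 2:
  1 t-Assibilation: [numikseti] → [numiksesi]
  2 Final Vowel Lowering: [numiksesi] → [numiksese]
  result: [numiksese]
Order 2 then 1:
  2 Final Vowel Lowering: [numikseti] → [numiksete]
  1 t-Assibilation: no change — [numiksete]
  result: [numiksete]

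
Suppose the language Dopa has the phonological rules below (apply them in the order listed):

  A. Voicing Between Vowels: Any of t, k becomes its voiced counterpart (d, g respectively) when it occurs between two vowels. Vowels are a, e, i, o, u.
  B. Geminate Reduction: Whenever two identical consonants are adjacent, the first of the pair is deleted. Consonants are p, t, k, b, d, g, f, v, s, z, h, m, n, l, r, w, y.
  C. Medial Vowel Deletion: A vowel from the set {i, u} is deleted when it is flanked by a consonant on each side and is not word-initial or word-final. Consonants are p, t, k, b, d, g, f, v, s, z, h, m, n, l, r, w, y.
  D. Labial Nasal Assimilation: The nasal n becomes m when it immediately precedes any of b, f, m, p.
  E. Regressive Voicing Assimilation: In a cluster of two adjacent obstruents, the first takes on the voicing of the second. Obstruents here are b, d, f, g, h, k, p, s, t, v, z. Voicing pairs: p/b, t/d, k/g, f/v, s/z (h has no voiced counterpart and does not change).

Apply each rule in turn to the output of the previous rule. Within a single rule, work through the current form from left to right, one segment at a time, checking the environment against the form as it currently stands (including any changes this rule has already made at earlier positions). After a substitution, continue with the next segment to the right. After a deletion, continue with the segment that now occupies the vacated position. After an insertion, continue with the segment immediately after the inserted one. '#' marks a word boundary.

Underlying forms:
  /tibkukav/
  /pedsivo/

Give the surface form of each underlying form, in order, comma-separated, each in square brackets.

/tibkukav/:
  A Voicing Between Vowels: [tibkukav] → [tibkugav]
  B Geminate Reduction: no change — [tibkugav]
  C Medial Vowel Deletion: [tibkugav] → [tbkgav]
  D Labial Nasal Assimilation: no change — [tbkgav]
  E Regressive Voicing Assimilation: [tbkgav] → [dpggav]
/pedsivo/:
  A Voicing Between Vowels: no change — [pedsivo]
  B Geminate Reduction: no change — [pedsivo]
  C Medial Vowel Deletion: [pedsivo] → [pedsvo]
  D Labial Nasal Assimilation: no change — [pedsvo]
  E Regressive Voicing Assimilation: [pedsvo] → [petzvo]

[dpggav], [petzvo]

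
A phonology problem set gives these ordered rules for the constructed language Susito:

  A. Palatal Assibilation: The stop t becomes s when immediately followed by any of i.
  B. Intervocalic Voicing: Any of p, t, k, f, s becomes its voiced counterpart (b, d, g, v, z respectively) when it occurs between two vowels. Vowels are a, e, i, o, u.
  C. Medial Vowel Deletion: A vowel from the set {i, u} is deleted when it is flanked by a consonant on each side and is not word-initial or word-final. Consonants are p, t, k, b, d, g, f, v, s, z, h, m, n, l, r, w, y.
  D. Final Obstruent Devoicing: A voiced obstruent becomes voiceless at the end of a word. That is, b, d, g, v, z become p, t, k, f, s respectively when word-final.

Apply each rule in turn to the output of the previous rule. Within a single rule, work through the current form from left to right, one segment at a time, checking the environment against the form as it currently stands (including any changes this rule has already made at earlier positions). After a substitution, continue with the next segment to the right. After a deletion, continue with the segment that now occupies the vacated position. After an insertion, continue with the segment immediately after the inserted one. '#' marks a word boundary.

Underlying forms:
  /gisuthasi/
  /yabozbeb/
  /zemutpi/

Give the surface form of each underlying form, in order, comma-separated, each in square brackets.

[gzthazi], [yabozbep], [zemtpi]

/gisuthasi/:
  A Palatal Assibilation: no change — [gisuthasi]
  B Intervocalic Voicing: [gisuthasi] → [gizuthazi]
  C Medial Vowel Deletion: [gizuthazi] → [gzthazi]
  D Final Obstruent Devoicing: no change — [gzthazi]
/yabozbeb/:
  A Palatal Assibilation: no change — [yabozbeb]
  B Intervocalic Voicing: no change — [yabozbeb]
  C Medial Vowel Deletion: no change — [yabozbeb]
  D Final Obstruent Devoicing: [yabozbeb] → [yabozbep]
/zemutpi/:
  A Palatal Assibilation: no change — [zemutpi]
  B Intervocalic Voicing: no change — [zemutpi]
  C Medial Vowel Deletion: [zemutpi] → [zemtpi]
  D Final Obstruent Devoicing: no change — [zemtpi]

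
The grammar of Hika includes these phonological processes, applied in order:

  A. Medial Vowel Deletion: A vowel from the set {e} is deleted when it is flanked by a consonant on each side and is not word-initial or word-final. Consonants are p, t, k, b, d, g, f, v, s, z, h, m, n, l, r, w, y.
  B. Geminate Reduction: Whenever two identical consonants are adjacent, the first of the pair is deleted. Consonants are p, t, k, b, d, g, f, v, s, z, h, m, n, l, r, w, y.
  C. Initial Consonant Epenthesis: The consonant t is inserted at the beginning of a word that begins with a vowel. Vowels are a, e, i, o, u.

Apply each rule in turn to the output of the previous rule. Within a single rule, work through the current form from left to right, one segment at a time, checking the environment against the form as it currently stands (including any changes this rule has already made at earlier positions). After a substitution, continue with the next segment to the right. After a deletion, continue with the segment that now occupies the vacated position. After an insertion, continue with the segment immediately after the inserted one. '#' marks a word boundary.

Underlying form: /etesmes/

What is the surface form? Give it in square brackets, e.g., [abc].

A Medial Vowel Deletion: [etesmes] → [etsms]
B Geminate Reduction: no change — [etsms]
C Initial Consonant Epenthesis: [etsms] → [tetsms]

[tetsms]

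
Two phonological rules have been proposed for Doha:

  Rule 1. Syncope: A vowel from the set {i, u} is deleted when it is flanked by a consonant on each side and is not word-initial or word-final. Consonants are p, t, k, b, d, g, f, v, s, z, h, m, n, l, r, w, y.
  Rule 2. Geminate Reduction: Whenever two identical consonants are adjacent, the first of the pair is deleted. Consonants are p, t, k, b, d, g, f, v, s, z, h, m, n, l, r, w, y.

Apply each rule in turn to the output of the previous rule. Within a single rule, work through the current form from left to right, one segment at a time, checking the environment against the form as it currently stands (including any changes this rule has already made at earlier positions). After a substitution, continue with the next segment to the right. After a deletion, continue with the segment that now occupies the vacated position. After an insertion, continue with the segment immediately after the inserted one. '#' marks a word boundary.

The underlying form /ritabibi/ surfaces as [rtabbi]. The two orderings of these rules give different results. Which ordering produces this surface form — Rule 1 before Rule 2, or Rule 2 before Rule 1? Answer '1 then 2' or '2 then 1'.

Order 1 then 2:
  1 Syncope: [ritabibi] → [rtabbi]
  2 Geminate Reduction: [rtabbi] → [rtabi]
  result: [rtabi]
Order 2 then 1:
  2 Geminate Reduction: no change — [ritabibi]
  1 Syncope: [ritabibi] → [rtabbi]
  result: [rtabbi]

2 then 1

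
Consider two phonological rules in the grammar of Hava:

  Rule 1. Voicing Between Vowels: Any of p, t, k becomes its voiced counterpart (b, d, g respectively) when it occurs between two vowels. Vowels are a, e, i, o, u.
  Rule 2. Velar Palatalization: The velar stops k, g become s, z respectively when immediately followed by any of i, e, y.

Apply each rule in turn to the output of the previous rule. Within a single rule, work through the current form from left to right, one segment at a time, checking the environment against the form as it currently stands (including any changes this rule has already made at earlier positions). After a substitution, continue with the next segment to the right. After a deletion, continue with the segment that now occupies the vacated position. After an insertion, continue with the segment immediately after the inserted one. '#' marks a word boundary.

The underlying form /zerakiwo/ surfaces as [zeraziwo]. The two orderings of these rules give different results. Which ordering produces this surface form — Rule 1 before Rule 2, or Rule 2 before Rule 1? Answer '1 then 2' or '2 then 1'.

1 then 2

Order 1 then 2:
  1 Voicing Between Vowels: [zerakiwo] → [zeragiwo]
  2 Velar Palatalization: [zeragiwo] → [zeraziwo]
  result: [zeraziwo]
Order 2 then 1:
  2 Velar Palatalization: [zerakiwo] → [zerasiwo]
  1 Voicing Between Vowels: no change — [zerasiwo]
  result: [zerasiwo]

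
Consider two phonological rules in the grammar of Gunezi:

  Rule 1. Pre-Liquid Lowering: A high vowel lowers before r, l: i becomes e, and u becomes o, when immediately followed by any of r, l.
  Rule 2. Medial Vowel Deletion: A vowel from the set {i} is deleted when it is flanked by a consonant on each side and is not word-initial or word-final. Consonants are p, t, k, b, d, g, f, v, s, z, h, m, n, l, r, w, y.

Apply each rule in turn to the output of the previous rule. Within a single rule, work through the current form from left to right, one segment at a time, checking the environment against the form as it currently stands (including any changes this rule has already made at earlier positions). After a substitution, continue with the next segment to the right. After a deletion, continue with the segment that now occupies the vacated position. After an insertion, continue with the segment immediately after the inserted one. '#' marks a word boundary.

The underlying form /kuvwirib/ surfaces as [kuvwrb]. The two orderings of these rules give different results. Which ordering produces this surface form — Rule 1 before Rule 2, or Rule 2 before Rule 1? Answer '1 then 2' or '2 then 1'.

2 then 1

Order 1 then 2:
  1 Pre-Liquid Lowering: [kuvwirib] → [kuvwerib]
  2 Medial Vowel Deletion: [kuvwerib] → [kuvwerb]
  result: [kuvwerb]
Order 2 then 1:
  2 Medial Vowel Deletion: [kuvwirib] → [kuvwrb]
  1 Pre-Liquid Lowering: no change — [kuvwrb]
  result: [kuvwrb]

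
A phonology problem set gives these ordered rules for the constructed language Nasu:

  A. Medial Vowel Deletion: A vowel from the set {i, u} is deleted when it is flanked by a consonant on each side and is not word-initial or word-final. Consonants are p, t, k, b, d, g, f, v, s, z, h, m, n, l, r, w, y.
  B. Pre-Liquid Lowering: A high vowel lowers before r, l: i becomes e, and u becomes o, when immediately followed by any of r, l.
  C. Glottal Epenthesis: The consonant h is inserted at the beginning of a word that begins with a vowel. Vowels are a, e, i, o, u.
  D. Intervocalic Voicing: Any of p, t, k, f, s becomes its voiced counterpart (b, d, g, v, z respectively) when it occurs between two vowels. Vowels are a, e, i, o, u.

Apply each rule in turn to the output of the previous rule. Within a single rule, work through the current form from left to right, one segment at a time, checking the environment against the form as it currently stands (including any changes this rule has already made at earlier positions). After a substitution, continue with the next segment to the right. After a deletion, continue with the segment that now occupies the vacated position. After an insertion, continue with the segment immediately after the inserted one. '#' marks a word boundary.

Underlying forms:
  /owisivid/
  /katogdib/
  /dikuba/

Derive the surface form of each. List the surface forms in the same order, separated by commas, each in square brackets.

[howsvd], [kadogdb], [dkba]

/owisivid/:
  A Medial Vowel Deletion: [owisivid] → [owsvd]
  B Pre-Liquid Lowering: no change — [owsvd]
  C Glottal Epenthesis: [owsvd] → [howsvd]
  D Intervocalic Voicing: no change — [howsvd]
/katogdib/:
  A Medial Vowel Deletion: [katogdib] → [katogdb]
  B Pre-Liquid Lowering: no change — [katogdb]
  C Glottal Epenthesis: no change — [katogdb]
  D Intervocalic Voicing: [katogdb] → [kadogdb]
/dikuba/:
  A Medial Vowel Deletion: [dikuba] → [dkba]
  B Pre-Liquid Lowering: no change — [dkba]
  C Glottal Epenthesis: no change — [dkba]
  D Intervocalic Voicing: no change — [dkba]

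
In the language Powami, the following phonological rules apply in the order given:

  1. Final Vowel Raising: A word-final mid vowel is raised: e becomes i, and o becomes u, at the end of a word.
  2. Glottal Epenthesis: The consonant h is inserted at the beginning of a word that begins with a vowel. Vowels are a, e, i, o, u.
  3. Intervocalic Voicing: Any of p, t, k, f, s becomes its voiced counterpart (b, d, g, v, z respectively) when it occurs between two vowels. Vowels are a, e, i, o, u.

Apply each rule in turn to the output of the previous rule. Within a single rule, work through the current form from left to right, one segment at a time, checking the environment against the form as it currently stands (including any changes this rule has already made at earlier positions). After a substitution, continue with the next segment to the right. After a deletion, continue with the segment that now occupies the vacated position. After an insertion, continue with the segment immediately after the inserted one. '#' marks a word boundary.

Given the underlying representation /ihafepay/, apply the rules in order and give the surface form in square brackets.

1 Final Vowel Raising: no change — [ihafepay]
2 Glottal Epenthesis: [ihafepay] → [hihafepay]
3 Intervocalic Voicing: [hihafepay] → [hihavebay]

[hihavebay]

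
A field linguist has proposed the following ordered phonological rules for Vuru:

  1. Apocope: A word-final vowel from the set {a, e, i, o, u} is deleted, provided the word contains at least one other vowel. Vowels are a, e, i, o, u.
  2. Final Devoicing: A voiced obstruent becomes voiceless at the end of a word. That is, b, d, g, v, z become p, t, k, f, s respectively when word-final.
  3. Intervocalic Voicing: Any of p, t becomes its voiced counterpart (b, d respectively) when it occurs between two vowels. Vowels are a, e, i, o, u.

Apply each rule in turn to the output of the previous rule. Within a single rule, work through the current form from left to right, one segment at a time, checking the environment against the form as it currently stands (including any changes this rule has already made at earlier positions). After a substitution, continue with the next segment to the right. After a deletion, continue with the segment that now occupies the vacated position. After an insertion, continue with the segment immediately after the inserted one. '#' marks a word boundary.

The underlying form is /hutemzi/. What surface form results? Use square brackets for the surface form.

[hudems]

1 Apocope: [hutemzi] → [hutemz]
2 Final Devoicing: [hutemz] → [hutems]
3 Intervocalic Voicing: [hutems] → [hudems]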